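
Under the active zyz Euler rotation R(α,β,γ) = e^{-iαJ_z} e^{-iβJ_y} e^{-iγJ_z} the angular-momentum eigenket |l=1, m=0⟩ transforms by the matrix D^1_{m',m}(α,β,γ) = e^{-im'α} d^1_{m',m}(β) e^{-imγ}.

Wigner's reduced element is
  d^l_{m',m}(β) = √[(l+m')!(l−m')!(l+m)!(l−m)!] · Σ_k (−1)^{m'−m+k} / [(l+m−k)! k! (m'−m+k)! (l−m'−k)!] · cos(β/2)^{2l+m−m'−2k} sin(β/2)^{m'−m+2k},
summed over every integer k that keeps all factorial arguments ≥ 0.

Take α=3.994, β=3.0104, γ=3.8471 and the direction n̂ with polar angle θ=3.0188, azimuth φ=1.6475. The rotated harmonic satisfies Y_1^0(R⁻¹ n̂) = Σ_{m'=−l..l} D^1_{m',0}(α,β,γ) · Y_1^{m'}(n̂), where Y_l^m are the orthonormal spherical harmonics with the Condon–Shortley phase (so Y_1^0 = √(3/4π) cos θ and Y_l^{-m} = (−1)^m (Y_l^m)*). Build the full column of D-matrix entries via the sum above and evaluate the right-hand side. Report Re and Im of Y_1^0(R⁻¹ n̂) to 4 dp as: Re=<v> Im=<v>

Need the full column D^1_{m',0} for m'=−1..1 at α=3.994, β=3.0104, γ=3.8471.
cos(β/2)=0.065549, sin(β/2)=0.997849
d^1_{-1,0}: single k=1 term ⇒ +0.092501;  D = -0.060882-0.069641i
d^1_{0,0}: k∈[0..1] ⇒ +0.004297 -0.995703 = -0.991407;  D = -0.991407+0.000000i
d^1_{1,0}: single k=0 term ⇒ -0.092501;  D = +0.060882-0.069641i
Y_1^{m'}(θ=3.0188,φ=1.6475) and Σ D·Y over m':
  (-0.0609-0.0696i)·(-0.0032-0.0422i)  (-0.9914+0.0000i)·(-0.4849+0.0000i)  (+0.0609-0.0696i)·(+0.0032-0.0422i)
Y_1^0(R⁻¹ n̂) = +0.475274+0.000000i

Re=0.4753 Im=0.0000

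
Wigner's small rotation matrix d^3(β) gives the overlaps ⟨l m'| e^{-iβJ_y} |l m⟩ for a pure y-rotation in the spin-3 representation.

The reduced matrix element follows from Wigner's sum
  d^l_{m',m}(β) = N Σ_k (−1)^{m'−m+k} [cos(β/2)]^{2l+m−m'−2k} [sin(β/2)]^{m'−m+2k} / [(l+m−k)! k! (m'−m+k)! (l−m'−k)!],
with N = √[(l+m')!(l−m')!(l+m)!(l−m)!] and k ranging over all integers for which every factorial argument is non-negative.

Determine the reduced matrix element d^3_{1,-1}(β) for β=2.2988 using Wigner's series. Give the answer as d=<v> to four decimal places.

d=-0.2108

d^3_{1,-1}(β=2.2988) via Wigner's sum:
With c≡cos(β/2)=0.409035 and s≡sin(β/2)=0.912519, N=[24·2·2·24]^{1/2}=48.000000
The bounds max(0,m−m')=0 and min(l+m,l−m')=2 give 3 terms
  k=0: (−1)^2·48.0000/(8)·0.4090^4·0.9125^2 = +0.139855
  k=1: (−1)^3·48.0000/(6)·0.4090^2·0.9125^4 = -0.928064
  k=2: (−1)^4·48.0000/(48)·0.4090^0·0.9125^6 = +0.577365
d^3_{1,-1}(2.2988) = +0.139855 -0.928064 +0.577365 = -0.210844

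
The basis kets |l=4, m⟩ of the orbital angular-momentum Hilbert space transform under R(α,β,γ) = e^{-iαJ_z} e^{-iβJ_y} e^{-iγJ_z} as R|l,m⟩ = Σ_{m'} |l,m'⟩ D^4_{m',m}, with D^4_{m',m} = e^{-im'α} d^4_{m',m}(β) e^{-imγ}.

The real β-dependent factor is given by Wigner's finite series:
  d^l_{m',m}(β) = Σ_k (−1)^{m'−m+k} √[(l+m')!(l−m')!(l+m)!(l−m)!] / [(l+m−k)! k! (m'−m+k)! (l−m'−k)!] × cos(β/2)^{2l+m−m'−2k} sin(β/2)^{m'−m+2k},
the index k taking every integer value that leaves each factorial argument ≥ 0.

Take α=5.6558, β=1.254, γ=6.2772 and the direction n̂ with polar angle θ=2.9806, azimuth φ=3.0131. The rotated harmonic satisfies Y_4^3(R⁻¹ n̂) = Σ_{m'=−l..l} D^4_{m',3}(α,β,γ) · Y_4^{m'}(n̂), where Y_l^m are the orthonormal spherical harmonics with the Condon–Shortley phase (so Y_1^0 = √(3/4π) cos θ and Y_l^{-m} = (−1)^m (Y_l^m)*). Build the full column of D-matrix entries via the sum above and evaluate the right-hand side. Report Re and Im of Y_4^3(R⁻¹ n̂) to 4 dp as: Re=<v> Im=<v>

Re=0.3878 Im=-0.0944

Need the full column D^4_{m',3} for m'=−4..4 at α=5.6558, β=1.254, γ=6.2772.
cos(β/2)=0.809791, sin(β/2)=0.586718
d^4_{-4,3}: single k=7 term ⇒ +0.054818;  D = -0.043640-0.033176i
d^4_{-3,3}: k∈[6..7] ⇒ +0.187250 -0.014042 = +0.173207;  D = -0.050094-0.165805i
d^4_{-2,3}: k∈[5..6] ⇒ +0.414431 -0.072518 = +0.341913;  D = +0.112082-0.323020i
d^4_{-1,3}: k∈[4..5] ⇒ +0.674108 -0.212321 = +0.461786;  D = +0.378653-0.264326i
d^4_{0,3}: k∈[3..4] ⇒ +0.832181 -0.436848 = +0.395333;  D = +0.395269+0.007098i
d^4_{1,3}: k∈[2..3] ⇒ +0.770491 -0.674108 = +0.096384;  D = +0.077001+0.057972i
d^4_{2,3}: k∈[1..2] ⇒ +0.501309 -0.789476 = -0.288168;  D = -0.084628-0.275461i
d^4_{3,3}: k∈[0..1] ⇒ +0.184920 -0.679510 = -0.494589;  D = +0.159948-0.468012i
d^4_{4,3}: single k=0 term ⇒ -0.378954;  D = +0.309717-0.218361i
Y_4^{m'}(θ=2.9806,φ=3.0131) and Σ D·Y over m':
  (-0.0436-0.0332i)·(+0.0003+0.0001i)  (-0.0501-0.1658i)·(+0.0047+0.0019i)  (+0.1121-0.3230i)·(+0.0484+0.0127i)  (+0.3787-0.2643i)·(+0.2836+0.0366i)  (+0.3953+0.0071i)·(+0.7400+0.0000i)  (+0.0770+0.0580i)·(-0.2836+0.0366i)  (-0.0846-0.2755i)·(+0.0484-0.0127i)  (+0.1599-0.4680i)·(-0.0047+0.0019i)  (+0.3097-0.2184i)·(+0.0003-0.0001i)
Y_4^3(R⁻¹ n̂) = +0.387805-0.094390i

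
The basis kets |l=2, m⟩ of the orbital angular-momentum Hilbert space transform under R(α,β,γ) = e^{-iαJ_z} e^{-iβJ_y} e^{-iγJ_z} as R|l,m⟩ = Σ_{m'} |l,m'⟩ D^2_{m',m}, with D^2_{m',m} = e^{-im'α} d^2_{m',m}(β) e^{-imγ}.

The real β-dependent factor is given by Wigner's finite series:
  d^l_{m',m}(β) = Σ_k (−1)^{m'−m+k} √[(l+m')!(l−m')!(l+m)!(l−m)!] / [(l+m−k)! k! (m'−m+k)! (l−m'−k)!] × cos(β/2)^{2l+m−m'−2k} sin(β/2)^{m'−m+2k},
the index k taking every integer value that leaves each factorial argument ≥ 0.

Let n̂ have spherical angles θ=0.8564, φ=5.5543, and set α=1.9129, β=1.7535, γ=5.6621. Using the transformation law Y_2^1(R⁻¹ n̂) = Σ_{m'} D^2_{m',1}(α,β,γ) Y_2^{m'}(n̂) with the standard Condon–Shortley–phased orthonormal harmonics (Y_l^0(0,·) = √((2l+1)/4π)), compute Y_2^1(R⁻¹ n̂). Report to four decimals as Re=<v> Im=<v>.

Re=-0.1282 Im=-0.3570

Need the full column D^2_{m',1} for m'=−2..2 at α=1.9129, β=1.7535, γ=5.6621.
cos(β/2)=0.639653, sin(β/2)=0.768664
d^2_{-2,1}: single k=3 term ⇒ +0.581010;  D = -0.152454-0.560652i
d^2_{-1,1}: k∈[2..3] ⇒ +0.725242 -0.349097 = +0.376145;  D = -0.308821+0.214743i
d^2_{0,1}: k∈[1..2] ⇒ +0.492771 -0.711590 = -0.218819;  D = -0.177954-0.127335i
d^2_{1,1}: k∈[0..1] ⇒ +0.167408 -0.725242 = -0.557834;  D = -0.153614+0.536266i
d^2_{2,1}: single k=0 term ⇒ -0.402346;  D = +0.401544-0.025380i
Y_2^{m'}(θ=0.8564,φ=5.5543) and Σ D·Y over m':
  (-0.1525-0.5607i)·(+0.0249+0.2191i)  (-0.3088+0.2147i)·(+0.2852+0.2547i)  (-0.1780-0.1273i)·(+0.0907+0.0000i)  (-0.1536+0.5363i)·(-0.2852+0.2547i)  (+0.4015-0.0254i)·(+0.0249-0.2191i)
Y_2^1(R⁻¹ n̂) = -0.128234-0.356970i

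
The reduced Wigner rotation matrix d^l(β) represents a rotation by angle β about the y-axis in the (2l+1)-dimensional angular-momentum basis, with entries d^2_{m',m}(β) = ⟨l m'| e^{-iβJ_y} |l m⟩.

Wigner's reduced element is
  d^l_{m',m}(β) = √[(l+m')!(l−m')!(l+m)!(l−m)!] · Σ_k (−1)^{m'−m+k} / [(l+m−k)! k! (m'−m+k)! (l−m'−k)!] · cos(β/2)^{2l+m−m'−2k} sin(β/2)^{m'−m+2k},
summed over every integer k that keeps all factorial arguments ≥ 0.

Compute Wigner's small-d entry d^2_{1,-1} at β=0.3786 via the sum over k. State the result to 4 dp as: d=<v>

d^2_{1,-1}(β=0.3786) via Wigner's sum:
Half-angle: c=0.982136, s=0.188171. N=√(6·1·1·6)=6.000000
k: max(0,(-1)−(1))=0 … min(2+(-1),2−(1))=1
  k=0: (−1)^2·6.0000/(2)·0.9821^2·0.1882^2 = +0.102464
  k=1: (−1)^3·6.0000/(6)·0.9821^0·0.1882^4 = -0.001254
d^2_{1,-1}(0.3786) = +0.102464 -0.001254 = +0.101210

d=0.1012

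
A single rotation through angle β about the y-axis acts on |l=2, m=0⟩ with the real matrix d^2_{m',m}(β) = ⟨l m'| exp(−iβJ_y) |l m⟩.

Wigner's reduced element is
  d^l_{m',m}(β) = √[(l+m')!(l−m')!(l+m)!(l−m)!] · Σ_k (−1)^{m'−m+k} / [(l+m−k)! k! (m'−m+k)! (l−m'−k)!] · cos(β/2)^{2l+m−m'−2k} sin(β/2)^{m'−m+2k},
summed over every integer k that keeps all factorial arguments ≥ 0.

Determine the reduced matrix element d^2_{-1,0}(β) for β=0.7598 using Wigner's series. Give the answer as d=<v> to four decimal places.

d=0.6116

d^2_{-1,0}(β=0.7598) via Wigner's sum:
c=cos(0.7598/2)=0.928702, s=sin(0.7598/2)=0.370828; N=√[1·6·2·2]=4.898979
The bounds max(0,m−m')=1 and min(l+m,l−m')=2 give 2 terms
  k=1: (−1)^0·4.8990/(2)·0.9287^3·0.3708^1 = +0.727573
  k=2: (−1)^1·4.8990/(2)·0.9287^1·0.3708^3 = -0.116003
d^2_{-1,0}(0.7598) = +0.727573 -0.116003 = +0.611570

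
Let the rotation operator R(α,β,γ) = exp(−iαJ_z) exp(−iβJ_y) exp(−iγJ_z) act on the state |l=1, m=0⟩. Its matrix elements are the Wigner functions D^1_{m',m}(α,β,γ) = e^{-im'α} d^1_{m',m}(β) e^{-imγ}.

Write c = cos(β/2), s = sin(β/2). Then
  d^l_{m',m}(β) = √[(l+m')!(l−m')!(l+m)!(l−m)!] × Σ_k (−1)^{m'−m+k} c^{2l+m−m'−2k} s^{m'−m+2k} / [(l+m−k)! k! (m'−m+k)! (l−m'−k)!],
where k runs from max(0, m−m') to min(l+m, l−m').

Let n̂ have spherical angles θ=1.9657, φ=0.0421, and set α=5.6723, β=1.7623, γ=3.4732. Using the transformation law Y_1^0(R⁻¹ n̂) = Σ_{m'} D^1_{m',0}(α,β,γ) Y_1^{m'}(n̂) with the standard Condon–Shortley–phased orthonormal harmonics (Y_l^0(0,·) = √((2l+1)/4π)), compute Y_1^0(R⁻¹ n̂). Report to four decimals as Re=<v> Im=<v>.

Need the full column D^1_{m',0} for m'=−1..1 at α=5.6723, β=1.7623, γ=3.4732.
cos(β/2)=0.636264, sin(β/2)=0.771471
d^1_{-1,0}: single k=1 term ⇒ +0.694180;  D = +0.568631-0.398177i
d^1_{0,0}: k∈[0..1] ⇒ +0.404832 -0.595168 = -0.190335;  D = -0.190335+0.000000i
d^1_{1,0}: single k=0 term ⇒ -0.694180;  D = -0.568631-0.398177i
Y_1^{m'}(θ=1.9657,φ=0.0421) and Σ D·Y over m':
  (+0.5686-0.3982i)·(+0.3186-0.0134i)  (-0.1903+0.0000i)·(-0.1880+0.0000i)  (-0.5686-0.3982i)·(-0.3186-0.0134i)
Y_1^0(R⁻¹ n̂) = +0.387444+0.000000i

Re=0.3874 Im=0.0000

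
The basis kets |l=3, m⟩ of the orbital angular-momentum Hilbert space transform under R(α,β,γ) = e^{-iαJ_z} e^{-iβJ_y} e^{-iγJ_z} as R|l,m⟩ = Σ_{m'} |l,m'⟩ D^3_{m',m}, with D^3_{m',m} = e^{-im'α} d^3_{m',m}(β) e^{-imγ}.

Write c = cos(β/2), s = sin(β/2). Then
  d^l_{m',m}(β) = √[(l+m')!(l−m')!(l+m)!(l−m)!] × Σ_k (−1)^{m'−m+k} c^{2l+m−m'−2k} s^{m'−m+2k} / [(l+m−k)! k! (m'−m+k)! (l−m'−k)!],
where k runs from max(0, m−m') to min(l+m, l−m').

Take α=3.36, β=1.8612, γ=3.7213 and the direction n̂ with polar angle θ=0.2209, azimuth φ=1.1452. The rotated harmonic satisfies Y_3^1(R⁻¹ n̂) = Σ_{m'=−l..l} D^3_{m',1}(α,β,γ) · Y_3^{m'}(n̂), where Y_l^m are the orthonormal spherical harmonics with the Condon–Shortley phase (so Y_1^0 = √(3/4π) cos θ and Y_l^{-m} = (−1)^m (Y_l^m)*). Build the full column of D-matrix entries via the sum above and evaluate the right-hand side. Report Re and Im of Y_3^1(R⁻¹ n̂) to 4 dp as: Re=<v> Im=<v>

Need the full column D^3_{m',1} for m'=−3..3 at α=3.36, β=1.8612, γ=3.7213.
cos(β/2)=0.597353, sin(β/2)=0.801978
d^3_{-3,1}: single k=4 term ⇒ +0.571687;  D = +0.570058+0.043130i
d^3_{-2,1}: k∈[3..4] ⇒ +0.695362 -0.626678 = +0.068684;  D = -0.067984+0.009781i
d^3_{-1,1}: k∈[2..4] ⇒ +0.491361 -1.180872 +0.266058 = -0.423453;  D = -0.396114+0.149687i
d^3_{0,1}: k∈[1..3] ⇒ +0.211304 -1.142597 +0.686492 = -0.244801;  D = +0.204806-0.134097i
d^3_{1,1}: k∈[0..2] ⇒ +0.045435 -0.655148 +0.885654 = +0.275941;  D = +0.192623-0.197585i
d^3_{2,1}: k∈[0..1] ⇒ -0.192894 +0.695362 = +0.502469;  D = -0.264463+0.427240i
d^3_{3,1}: single k=0 term ⇒ +0.317172;  D = +0.104536-0.299450i
Y_3^{m'}(θ=0.2209,φ=1.1452) and Σ D·Y over m':
  (+0.5701+0.0431i)·(-0.0042+0.0013i)  (-0.0680+0.0098i)·(-0.0316-0.0360i)  (-0.3961+0.1497i)·(+0.1099-0.2425i)  (+0.2048-0.1341i)·(+0.6408+0.0000i)  (+0.1926-0.1976i)·(-0.1099-0.2425i)  (-0.2645+0.4272i)·(-0.0316+0.0360i)  (+0.1045-0.2995i)·(+0.0042+0.0013i)
Y_3^1(R⁻¹ n̂) = +0.048742-0.019855i

Re=0.0487 Im=-0.0199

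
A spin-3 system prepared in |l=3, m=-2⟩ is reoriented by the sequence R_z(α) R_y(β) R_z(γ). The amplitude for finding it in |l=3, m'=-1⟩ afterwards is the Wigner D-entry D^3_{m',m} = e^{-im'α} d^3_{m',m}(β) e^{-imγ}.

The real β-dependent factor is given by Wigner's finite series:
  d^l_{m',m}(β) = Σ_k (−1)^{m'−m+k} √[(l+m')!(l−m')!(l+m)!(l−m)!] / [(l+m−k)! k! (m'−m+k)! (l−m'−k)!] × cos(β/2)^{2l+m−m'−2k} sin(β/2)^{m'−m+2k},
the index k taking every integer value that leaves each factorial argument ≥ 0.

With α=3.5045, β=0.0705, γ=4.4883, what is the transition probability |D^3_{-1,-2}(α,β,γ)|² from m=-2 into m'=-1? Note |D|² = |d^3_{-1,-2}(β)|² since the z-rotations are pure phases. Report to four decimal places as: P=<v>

P=0.0123

D^3_{-1,-2}(3.5045,0.0705,4.4883) = e^{-i·-1·3.5045}·d^3_{-1,-2}(0.0705)·e^{-i·-2·4.4883}. Compute d first:
Half-angle: c=0.999379, s=0.035243. N=√(2·24·1·120)=75.894664
k: max(0,(-2)−(-1))=0 … min(3+(-2),3−(-1))=1
  k=0: (−1)^1·75.8947/(24)·0.9994^5·0.0352^1 = -0.111101
  k=1: (−1)^2·75.8947/(12)·0.9994^3·0.0352^3 = +0.000276
d^3_{-1,-2}(0.0705) = -0.111101 +0.000276 = -0.110825
|D^3_{-1,-2}|² = |d^3_{-1,-2}(β)|² = (-0.110825)² = 0.012282 (the z-rotation phases have unit modulus)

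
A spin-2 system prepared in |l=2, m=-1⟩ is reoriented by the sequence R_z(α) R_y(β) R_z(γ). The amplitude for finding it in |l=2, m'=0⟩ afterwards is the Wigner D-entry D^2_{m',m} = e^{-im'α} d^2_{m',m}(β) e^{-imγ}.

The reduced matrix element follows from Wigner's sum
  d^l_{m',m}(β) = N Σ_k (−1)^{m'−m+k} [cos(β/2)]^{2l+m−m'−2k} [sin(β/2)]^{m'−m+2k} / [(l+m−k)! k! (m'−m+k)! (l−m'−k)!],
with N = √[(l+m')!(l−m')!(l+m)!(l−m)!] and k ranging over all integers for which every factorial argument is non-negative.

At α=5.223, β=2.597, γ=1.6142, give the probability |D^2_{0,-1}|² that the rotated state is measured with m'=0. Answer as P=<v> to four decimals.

P=0.2945

D^2_{0,-1}(5.223,2.597,1.6142) = e^{-i·0·5.223}·d^2_{0,-1}(2.597)·e^{-i·-1·1.6142}. Compute d first:
With c≡cos(β/2)=0.268944 and s≡sin(β/2)=0.963156, N=[2·2·1·6]^{1/2}=4.898979
The bounds max(0,m−m')=0 and min(l+m,l−m')=1 give 2 terms
  k=0: (−1)^1·4.8990/(2)·0.2689^3·0.9632^1 = -0.045894
  k=1: (−1)^2·4.8990/(2)·0.2689^1·0.9632^3 = +0.588609
d^2_{0,-1}(2.597) = -0.045894 +0.588609 = +0.542715
|D^2_{0,-1}|² = |d^2_{0,-1}(β)|² = (+0.542715)² = 0.294540 (the z-rotation phases have unit modulus)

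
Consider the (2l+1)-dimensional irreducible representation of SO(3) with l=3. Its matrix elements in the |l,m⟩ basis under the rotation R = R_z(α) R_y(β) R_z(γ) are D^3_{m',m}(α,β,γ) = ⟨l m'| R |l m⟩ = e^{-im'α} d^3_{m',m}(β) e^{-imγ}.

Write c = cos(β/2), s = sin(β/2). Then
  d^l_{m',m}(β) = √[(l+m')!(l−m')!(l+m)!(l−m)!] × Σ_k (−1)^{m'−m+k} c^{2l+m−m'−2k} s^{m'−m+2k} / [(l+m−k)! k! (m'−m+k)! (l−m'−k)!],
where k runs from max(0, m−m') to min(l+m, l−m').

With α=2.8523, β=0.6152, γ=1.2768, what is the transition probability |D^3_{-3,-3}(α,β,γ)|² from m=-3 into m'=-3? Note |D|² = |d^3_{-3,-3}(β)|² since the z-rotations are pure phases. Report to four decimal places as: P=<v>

D^3_{-3,-3}(2.8523,0.6152,1.2768) = e^{-i·-3·2.8523}·d^3_{-3,-3}(0.6152)·e^{-i·-3·1.2768}. Compute d first:
c=cos(0.6152/2)=0.953063, s=sin(0.6152/2)=0.302772; N=√[1·720·1·720]=720.000000
k∈{0} keeps every argument non-negative
  k=0: (−1)^0·720.0000/(720)·0.9531^6·0.3028^0 = +0.749427
d^3_{-3,-3}(0.6152) = +0.749427
|D^3_{-3,-3}|² = |d^3_{-3,-3}(β)|² = (+0.749427)² = 0.561641 (the z-rotation phases have unit modulus)

P=0.5616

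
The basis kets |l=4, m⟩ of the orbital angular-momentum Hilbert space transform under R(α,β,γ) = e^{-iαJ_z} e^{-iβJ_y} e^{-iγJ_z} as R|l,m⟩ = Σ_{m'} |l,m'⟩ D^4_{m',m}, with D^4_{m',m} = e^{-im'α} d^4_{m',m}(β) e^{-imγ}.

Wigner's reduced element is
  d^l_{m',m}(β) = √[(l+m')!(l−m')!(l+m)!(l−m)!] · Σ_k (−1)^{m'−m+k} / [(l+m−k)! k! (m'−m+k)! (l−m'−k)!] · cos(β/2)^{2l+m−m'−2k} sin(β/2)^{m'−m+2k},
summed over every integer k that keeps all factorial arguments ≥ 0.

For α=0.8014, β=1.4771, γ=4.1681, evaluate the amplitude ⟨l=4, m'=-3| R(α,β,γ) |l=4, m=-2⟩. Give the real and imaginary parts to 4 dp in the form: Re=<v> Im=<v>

Re=0.1143 Im=0.4380

Split into d^4_{-3,-2}(β=1.4771) × two z-phases.
Half-angle: c=0.739445, s=0.673216. N=√(1·5040·2·720)=2693.993318
k∈{1,2} keeps every argument non-negative
  k=1: (−1)^0·2693.9933/(720)·0.7394^7·0.6732^1 = +0.304482
  k=2: (−1)^1·2693.9933/(240)·0.7394^5·0.6732^3 = -0.757147
d^4_{-3,-2}(1.4771) = +0.304482 -0.757147 = -0.452665
D = (-0.740224+0.672360i)·(-0.452665)·(-0.463746+0.885968i) = +0.114259+0.438007i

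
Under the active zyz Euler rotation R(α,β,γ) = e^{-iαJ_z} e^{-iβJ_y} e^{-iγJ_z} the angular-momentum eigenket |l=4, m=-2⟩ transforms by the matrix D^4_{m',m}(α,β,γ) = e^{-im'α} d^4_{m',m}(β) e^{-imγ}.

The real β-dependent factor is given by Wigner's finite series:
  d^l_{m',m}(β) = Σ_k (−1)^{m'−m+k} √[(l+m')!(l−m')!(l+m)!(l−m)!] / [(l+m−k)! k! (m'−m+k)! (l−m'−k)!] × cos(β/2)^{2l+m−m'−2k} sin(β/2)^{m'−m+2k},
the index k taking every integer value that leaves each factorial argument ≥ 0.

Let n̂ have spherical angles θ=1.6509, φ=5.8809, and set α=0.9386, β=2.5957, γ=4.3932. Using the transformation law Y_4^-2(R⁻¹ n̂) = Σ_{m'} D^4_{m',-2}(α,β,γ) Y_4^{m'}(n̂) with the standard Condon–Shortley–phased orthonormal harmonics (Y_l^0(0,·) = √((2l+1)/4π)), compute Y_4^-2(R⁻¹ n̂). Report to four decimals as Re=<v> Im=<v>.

Need the full column D^4_{m',-2} for m'=−4..4 at α=0.9386, β=2.5957, γ=4.3932.
cos(β/2)=0.269570, sin(β/2)=0.962981
d^4_{-4,-2}: single k=2 term ⇒ +0.001883;  D = +0.001882-0.000048i
d^4_{-3,-2}: k∈[1..2] ⇒ +0.000373 -0.014269 = -0.013896;  D = -0.007922+0.011417i
d^4_{-2,-2}: k∈[0..2] ⇒ +0.000028 -0.004270 +0.068116 = +0.063873;  D = -0.020817-0.060386i
d^4_{-1,-2}: k∈[0..2] ⇒ -0.000423 +0.026966 -0.229413 = -0.202869;  D = +0.193795+0.059995i
d^4_{0,-2}: k∈[0..2] ⇒ +0.003376 -0.114880 +0.549756 = +0.438251;  D = -0.351944+0.261151i
d^4_{1,-2}: k∈[0..2] ⇒ -0.017977 +0.344119 -0.878276 = -0.552135;  D = -0.003413-0.552124i
d^4_{2,-2}: k∈[0..2] ⇒ +0.068116 -0.695392 +0.739505 = +0.112229;  D = +0.090947+0.065757i
d^4_{3,-2}: k∈[0..1] ⇒ -0.182091 +0.774567 = +0.592476;  D = +0.563766-0.182198i
d^4_{4,-2}: single k=0 term ⇒ +0.306639;  D = +0.096345-0.291110i
Y_4^{m'}(θ=1.6509,φ=5.8809) and Σ D·Y over m':
  (+0.0019-0.0000i)·(-0.0167+0.4366i)  (-0.0079+0.0114i)·(-0.0353-0.0927i)  (-0.0208-0.0604i)·(-0.2201-0.2288i)  (+0.1938+0.0600i)·(+0.1026+0.0437i)  (-0.3519+0.2612i)·(+0.2972+0.0000i)  (-0.0034-0.5521i)·(-0.1026+0.0437i)  (+0.0909+0.0658i)·(-0.2201+0.2288i)  (+0.5638-0.1822i)·(+0.0353-0.0927i)  (+0.0963-0.2911i)·(-0.0167-0.4366i)
Y_4^-2(R⁻¹ n̂) = -0.231525+0.078391i

Re=-0.2315 Im=0.0784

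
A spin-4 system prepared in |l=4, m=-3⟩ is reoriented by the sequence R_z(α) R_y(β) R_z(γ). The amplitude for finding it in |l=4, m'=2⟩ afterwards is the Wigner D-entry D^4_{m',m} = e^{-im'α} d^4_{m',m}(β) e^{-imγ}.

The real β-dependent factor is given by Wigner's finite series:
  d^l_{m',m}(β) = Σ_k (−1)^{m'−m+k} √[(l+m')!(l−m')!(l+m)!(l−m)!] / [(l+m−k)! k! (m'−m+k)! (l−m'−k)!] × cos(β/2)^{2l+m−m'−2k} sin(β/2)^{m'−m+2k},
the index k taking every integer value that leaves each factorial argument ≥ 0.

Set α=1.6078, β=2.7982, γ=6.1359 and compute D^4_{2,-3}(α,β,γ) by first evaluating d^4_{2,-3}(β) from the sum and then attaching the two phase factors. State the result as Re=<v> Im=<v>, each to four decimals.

Split into d^4_{2,-3}(β=2.7982) × two z-phases.
c=cos(2.7982/2)=0.170854, s=sin(2.7982/2)=0.985296; N=√[720·2·1·5040]=2693.993318
k∈{0,1} keeps every argument non-negative
  k=0: (−1)^5·2693.9933/(240)·0.1709^3·0.9853^5 = -0.051987
  k=1: (−1)^6·2693.9933/(720)·0.1709^1·0.9853^7 = +0.576311
d^4_{2,-3}(2.7982) = -0.051987 +0.576311 = +0.524324
Attach z-rotation phases: D = e^{-i(2)(1.6078)}·(+0.524324)·e^{-i(-3)(6.1359)} = -0.456093+0.258642i

Re=-0.4561 Im=0.2586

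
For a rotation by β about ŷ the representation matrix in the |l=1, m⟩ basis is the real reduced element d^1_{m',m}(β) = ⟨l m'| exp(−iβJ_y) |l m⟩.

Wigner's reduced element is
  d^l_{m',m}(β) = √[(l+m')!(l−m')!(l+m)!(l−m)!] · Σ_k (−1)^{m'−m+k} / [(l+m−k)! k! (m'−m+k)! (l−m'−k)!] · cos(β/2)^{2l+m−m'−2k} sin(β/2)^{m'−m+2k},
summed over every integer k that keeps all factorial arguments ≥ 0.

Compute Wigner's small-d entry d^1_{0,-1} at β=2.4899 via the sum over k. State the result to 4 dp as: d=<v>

d^1_{0,-1}(β=2.4899) via Wigner's sum:
With c≡cos(β/2)=0.320111 and s≡sin(β/2)=0.947380, N=[1·1·1·2]^{1/2}=1.414214
The bounds max(0,m−m')=0 and min(l+m,l−m')=0 give 1 term
  k=0: (−1)^1·1.4142/(1)·0.3201^1·0.9474^1 = -0.428884
d^1_{0,-1}(2.4899) = -0.428884

d=-0.4289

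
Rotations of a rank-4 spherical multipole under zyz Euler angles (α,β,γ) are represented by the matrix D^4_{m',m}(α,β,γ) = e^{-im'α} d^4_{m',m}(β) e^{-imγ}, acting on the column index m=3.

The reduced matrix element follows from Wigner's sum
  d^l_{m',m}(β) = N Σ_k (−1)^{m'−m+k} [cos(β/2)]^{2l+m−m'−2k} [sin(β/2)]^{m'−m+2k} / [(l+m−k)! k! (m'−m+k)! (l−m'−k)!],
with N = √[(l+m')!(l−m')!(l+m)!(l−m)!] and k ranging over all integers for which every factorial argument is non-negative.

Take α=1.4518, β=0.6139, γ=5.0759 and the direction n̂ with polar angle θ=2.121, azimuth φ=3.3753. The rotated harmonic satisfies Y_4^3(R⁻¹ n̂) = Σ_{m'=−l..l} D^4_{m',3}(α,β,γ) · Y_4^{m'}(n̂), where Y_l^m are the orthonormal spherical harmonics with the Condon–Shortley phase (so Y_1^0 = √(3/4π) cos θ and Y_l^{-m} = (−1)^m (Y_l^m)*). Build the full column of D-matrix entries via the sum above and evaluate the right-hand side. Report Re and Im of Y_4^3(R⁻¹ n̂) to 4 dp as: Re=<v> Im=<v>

Need the full column D^4_{m',3} for m'=−4..4 at α=1.4518, β=0.6139, γ=5.0759.
cos(β/2)=0.953260, sin(β/2)=0.302153
d^4_{-4,3}: single k=7 term ⇒ +0.000620;  D = -0.000620-0.000003i
d^4_{-3,3}: k∈[6..7] ⇒ +0.004840 -0.000069 = +0.004771;  D = -0.000587+0.004735i
d^4_{-2,3}: k∈[5..6] ⇒ +0.024488 -0.000820 = +0.023668;  D = +0.022977+0.005678i
d^4_{-1,3}: k∈[4..5] ⇒ +0.091048 -0.005488 = +0.085559;  D = +0.030242-0.080036i
d^4_{0,3}: k∈[3..4] ⇒ +0.256921 -0.025812 = +0.231108;  D = -0.204964-0.106775i
d^4_{1,3}: k∈[2..3] ⇒ +0.543738 -0.091048 = +0.452691;  D = -0.255332+0.373811i
d^4_{2,3}: k∈[1..2] ⇒ +0.808665 -0.243736 = +0.564929;  D = +0.425366+0.371764i
d^4_{3,3}: k∈[0..1] ⇒ +0.681851 -0.479532 = +0.202319;  D = +0.150284-0.135454i
d^4_{4,3}: single k=0 term ⇒ -0.611293;  D = +0.352465+0.499447i
Y_4^{m'}(θ=2.121,φ=3.3753) and Σ D·Y over m':
  (-0.0006-0.0000i)·(+0.1388-0.1880i)  (-0.0006+0.0047i)·(+0.3097-0.2615i)  (+0.0230+0.0057i)·(+0.1983-0.1001i)  (+0.0302-0.0800i)·(-0.2228+0.0530i)  (-0.2050-0.1068i)·(-0.2735+0.0000i)  (-0.2553+0.3738i)·(+0.2228+0.0530i)  (+0.4254+0.3718i)·(+0.1983+0.1001i)  (+0.1503-0.1355i)·(-0.3097-0.2615i)  (+0.3525+0.4994i)·(+0.1388+0.1880i)
Y_4^3(R⁻¹ n̂) = -0.096860+0.373453i

Re=-0.0969 Im=0.3735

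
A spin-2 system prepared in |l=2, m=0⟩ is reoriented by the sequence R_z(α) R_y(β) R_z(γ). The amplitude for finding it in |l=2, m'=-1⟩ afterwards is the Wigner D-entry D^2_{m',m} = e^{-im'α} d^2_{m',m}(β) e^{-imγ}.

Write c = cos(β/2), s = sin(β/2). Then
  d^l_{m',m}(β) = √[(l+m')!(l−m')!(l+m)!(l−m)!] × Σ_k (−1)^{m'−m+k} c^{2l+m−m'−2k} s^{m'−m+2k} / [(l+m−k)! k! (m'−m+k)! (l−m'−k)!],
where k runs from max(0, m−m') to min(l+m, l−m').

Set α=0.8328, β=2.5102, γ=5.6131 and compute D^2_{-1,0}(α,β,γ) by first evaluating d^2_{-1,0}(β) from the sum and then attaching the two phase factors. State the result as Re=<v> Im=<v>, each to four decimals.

Split into d^2_{-1,0}(β=2.5102) × two z-phases.
c=cos(2.5102/2)=0.310478, s=sin(2.5102/2)=0.950580; N=√[1·6·2·2]=4.898979
k: max(0,(0)−(-1))=1 … min(2+(0),2−(-1))=2
  k=1: (−1)^0·4.8990/(2)·0.3105^3·0.9506^1 = +0.069688
  k=2: (−1)^1·4.8990/(2)·0.3105^1·0.9506^3 = -0.653241
d^2_{-1,0}(2.5102) = +0.069688 -0.653241 = -0.583553
Phases: e^{-i·(-1)·0.8328}=+0.672807+0.739818i, e^{-i·(0)·5.6131}=+1.000000+0.000000i ⇒ D=-0.392619-0.431723i

Re=-0.3926 Im=-0.4317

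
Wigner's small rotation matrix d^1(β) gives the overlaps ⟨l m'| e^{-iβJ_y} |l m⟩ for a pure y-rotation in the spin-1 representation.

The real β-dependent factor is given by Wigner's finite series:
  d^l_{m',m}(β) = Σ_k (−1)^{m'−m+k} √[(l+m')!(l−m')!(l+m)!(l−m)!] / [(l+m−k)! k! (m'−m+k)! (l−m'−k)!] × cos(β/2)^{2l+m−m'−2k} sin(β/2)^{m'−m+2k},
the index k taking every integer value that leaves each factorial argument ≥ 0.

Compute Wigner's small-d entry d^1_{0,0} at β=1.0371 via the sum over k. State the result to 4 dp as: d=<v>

d=0.5087

d^1_{0,0}(β=1.0371) via Wigner's sum:
With c≡cos(β/2)=0.868539 and s≡sin(β/2)=0.495621, N=[1·1·1·1]^{1/2}=1.000000
k: max(0,(0)−(0))=0 … min(1+(0),1−(0))=1
  k=0: (−1)^0·1.0000/(1)·0.8685^2·0.4956^0 = +0.754360
  k=1: (−1)^1·1.0000/(1)·0.8685^0·0.4956^2 = -0.245640
d^1_{0,0}(1.0371) = +0.754360 -0.245640 = +0.508719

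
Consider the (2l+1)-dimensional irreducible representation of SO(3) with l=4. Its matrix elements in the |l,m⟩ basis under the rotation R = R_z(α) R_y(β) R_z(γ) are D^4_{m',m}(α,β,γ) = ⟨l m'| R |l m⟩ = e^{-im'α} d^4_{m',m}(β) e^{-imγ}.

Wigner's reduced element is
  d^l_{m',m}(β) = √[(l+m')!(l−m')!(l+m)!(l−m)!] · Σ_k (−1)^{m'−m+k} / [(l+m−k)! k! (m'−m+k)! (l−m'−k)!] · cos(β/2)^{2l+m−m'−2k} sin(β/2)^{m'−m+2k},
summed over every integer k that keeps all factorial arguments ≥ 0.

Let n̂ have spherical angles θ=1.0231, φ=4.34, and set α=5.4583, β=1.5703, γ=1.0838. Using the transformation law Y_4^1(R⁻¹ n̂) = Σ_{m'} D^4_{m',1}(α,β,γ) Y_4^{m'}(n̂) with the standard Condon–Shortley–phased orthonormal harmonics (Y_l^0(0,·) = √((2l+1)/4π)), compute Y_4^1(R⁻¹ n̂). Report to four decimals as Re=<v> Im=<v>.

Re=-0.3297 Im=0.0360

Need the full column D^4_{m',1} for m'=−4..4 at α=5.4583, β=1.5703, γ=1.0838.
cos(β/2)=0.707282, sin(β/2)=0.706931
d^4_{-4,1}: single k=5 term ⇒ +0.467475;  D = -0.151061+0.442395i
d^4_{-3,1}: k∈[4..5] ⇒ +0.826797 -0.495586 = +0.331211;  D = -0.302847+0.134105i
d^4_{-2,1}: k∈[3..5] ⇒ +0.884322 -1.325167 +0.264770 = -0.176074;  D = +0.161620+0.069865i
d^4_{-1,1}: k∈[2..5] ⇒ +0.625620 -1.874999 +0.936569 -0.062376 = -0.375185;  D = +0.124372+0.353971i
d^4_{0,1}: k∈[1..4] ⇒ +0.279925 -1.677883 +1.676218 -0.279092 = -0.000832;  D = -0.000390+0.000736i
d^4_{1,1}: k∈[0..3] ⇒ +0.062624 -0.938431 +1.874999 -0.624380 = +0.374813;  D = +0.362320-0.095964i
d^4_{2,1}: k∈[0..2] ⇒ -0.265560 +1.326483 -0.883444 = +0.177478;  D = +0.149804+0.095170i
d^4_{3,1}: k∈[0..1] ⇒ +0.496571 -0.826797 = -0.330226;  D = -0.059101-0.324894i
d^4_{4,1}: single k=0 term ⇒ -0.467939;  D = +0.281304-0.373946i
Y_4^{m'}(θ=1.0231,φ=4.34) and Σ D·Y over m':
  (-0.1511+0.4424i)·(+0.0191+0.2343i)  (-0.3028+0.1341i)·(+0.3645-0.1777i)  (+0.1616+0.0699i)·(-0.1610-0.1484i)  (+0.1244+0.3540i)·(+0.0843-0.2159i)  (-0.0004+0.0007i)·(-0.2709+0.0000i)  (+0.3623-0.0960i)·(-0.0843-0.2159i)  (+0.1498+0.0952i)·(-0.1610+0.1484i)  (-0.0591-0.3249i)·(-0.3645-0.1777i)  (+0.2813-0.3739i)·(+0.0191-0.2343i)
Y_4^1(R⁻¹ n̂) = -0.329708+0.036008i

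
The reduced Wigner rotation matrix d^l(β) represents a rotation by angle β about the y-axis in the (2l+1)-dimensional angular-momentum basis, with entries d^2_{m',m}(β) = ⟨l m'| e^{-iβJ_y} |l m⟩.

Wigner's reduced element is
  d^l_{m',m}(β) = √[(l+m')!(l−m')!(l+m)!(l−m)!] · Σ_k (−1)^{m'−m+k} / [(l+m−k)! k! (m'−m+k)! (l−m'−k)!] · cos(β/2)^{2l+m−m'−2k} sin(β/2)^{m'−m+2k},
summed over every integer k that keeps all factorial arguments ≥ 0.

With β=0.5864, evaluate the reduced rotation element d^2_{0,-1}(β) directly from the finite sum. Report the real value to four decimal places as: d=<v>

d^2_{0,-1}(β=0.5864) via Wigner's sum:
Half-angle: c=0.957324, s=0.289017. N=√(2·2·1·6)=4.898979
k∈{0,1} keeps every argument non-negative
  k=0: (−1)^1·4.8990/(2)·0.9573^3·0.2890^1 = -0.621121
  k=1: (−1)^2·4.8990/(2)·0.9573^1·0.2890^3 = +0.056612
d^2_{0,-1}(0.5864) = -0.621121 +0.056612 = -0.564509

d=-0.5645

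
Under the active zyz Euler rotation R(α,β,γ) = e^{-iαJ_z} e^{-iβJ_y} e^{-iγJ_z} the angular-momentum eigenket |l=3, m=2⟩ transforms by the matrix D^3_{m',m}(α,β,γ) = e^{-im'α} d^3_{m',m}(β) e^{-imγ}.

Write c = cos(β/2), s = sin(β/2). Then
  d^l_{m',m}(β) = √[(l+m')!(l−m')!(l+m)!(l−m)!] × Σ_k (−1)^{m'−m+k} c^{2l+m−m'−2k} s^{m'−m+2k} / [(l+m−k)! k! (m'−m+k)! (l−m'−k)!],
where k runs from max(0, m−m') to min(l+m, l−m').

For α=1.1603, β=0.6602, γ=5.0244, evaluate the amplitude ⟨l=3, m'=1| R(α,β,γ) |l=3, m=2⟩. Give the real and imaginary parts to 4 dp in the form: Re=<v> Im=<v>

Re=0.1259 Im=0.5808

First d^3_{1,2}(β=0.6602), then the phase factors e^{-i(1)α} and e^{-i(2)γ}:
With c≡cos(β/2)=0.946010 and s≡sin(β/2)=0.324138, N=[24·2·120·1]^{1/2}=75.894664
Admissible k: 1..2 (factorial args all ≥0)
  k=1: (−1)^0·75.8947/(24)·0.9460^5·0.3241^1 = +0.776619
  k=2: (−1)^1·75.8947/(12)·0.9460^3·0.3241^3 = -0.182350
d^3_{1,2}(0.6602) = +0.776619 -0.182350 = +0.594269
Phases: e^{-i·(1)·1.1603}=+0.399064-0.916923i, e^{-i·(2)·5.0244}=-0.811535+0.584304i ⇒ D=+0.125930+0.580773i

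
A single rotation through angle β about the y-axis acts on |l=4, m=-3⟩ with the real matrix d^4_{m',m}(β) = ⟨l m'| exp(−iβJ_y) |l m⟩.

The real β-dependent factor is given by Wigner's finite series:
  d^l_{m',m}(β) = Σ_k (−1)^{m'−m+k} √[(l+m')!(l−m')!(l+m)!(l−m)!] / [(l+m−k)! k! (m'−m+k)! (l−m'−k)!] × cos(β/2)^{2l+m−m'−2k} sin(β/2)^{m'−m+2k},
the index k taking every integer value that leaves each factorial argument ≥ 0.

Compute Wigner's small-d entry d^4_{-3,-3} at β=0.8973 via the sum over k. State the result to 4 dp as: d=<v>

d^4_{-3,-3}(β=0.8973) via Wigner's sum:
Half-angle: c=0.901033, s=0.433750. N=√(1·5040·1·5040)=5040.000000
k∈{0,1} keeps every argument non-negative
  k=0: (−1)^0·5040.0000/(5040)·0.9010^8·0.4337^0 = +0.434438
  k=1: (−1)^1·5040.0000/(720)·0.9010^6·0.4337^2 = -0.704728
d^4_{-3,-3}(0.8973) = +0.434438 -0.704728 = -0.270291

d=-0.2703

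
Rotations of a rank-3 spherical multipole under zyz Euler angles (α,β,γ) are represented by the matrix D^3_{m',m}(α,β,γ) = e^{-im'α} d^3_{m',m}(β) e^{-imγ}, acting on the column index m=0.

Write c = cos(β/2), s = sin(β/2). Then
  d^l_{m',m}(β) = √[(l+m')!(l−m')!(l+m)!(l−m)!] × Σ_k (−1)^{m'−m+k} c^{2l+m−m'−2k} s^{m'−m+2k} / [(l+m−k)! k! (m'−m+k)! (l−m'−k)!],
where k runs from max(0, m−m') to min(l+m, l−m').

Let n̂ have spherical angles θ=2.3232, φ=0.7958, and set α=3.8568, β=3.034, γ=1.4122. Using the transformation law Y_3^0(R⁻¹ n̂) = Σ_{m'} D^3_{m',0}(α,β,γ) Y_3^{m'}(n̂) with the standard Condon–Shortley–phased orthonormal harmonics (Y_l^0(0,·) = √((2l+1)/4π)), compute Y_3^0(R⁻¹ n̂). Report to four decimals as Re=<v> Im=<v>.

Re=-0.2675 Im=0.0000

Need the full column D^3_{m',0} for m'=−3..3 at α=3.8568, β=3.034, γ=1.4122.
cos(β/2)=0.053770, sin(β/2)=0.998553
d^3_{-3,0}: single k=3 term ⇒ +0.000692;  D = +0.000376-0.000581i
d^3_{-2,0}: k∈[2..3] ⇒ +0.000046 -0.015745 = -0.015699;  D = -0.002197-0.015545i
d^3_{-1,0}: k∈[1..3] ⇒ +0.000002 -0.001609 +0.184923 = +0.183316;  D = -0.138395-0.120214i
d^3_{0,0}: k∈[0..3] ⇒ +0.000000 -0.000075 +0.025871 -0.991351 = -0.965555;  D = -0.965555+0.000000i
d^3_{1,0}: k∈[0..2] ⇒ -0.000002 +0.001609 -0.184923 = -0.183316;  D = +0.138395-0.120214i
d^3_{2,0}: k∈[0..1] ⇒ +0.000046 -0.015745 = -0.015699;  D = -0.002197+0.015545i
d^3_{3,0}: single k=0 term ⇒ -0.000692;  D = -0.000376-0.000581i
Y_3^{m'}(θ=2.3232,φ=0.7958) and Σ D·Y over m':
  (+0.0004-0.0006i)·(-0.1183-0.1112i)  (-0.0022-0.0155i)·(+0.0077+0.3722i)  (-0.1384-0.1202i)·(+0.2204-0.2251i)  (-0.9656+0.0000i)·(+0.1696+0.0000i)  (+0.1384-0.1202i)·(-0.2204-0.2251i)  (-0.0022+0.0155i)·(+0.0077-0.3722i)  (-0.0004-0.0006i)·(+0.1183-0.1112i)
Y_3^0(R⁻¹ n̂) = -0.267515+0.000000i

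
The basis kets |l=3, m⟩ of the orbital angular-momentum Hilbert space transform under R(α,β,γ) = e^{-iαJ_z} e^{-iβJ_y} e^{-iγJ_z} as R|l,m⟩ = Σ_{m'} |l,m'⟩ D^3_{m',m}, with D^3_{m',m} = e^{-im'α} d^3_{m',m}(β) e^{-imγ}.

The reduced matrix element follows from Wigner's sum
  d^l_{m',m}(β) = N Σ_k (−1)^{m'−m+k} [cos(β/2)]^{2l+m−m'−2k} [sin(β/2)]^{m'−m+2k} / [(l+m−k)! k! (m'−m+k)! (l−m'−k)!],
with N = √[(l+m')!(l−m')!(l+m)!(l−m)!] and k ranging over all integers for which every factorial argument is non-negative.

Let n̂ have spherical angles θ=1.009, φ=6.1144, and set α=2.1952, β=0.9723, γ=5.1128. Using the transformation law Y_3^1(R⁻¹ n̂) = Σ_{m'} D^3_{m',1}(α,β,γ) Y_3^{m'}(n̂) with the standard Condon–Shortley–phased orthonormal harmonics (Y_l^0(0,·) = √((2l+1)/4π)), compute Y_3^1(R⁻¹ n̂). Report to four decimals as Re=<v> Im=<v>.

Re=0.0631 Im=-0.2467

Need the full column D^3_{m',1} for m'=−3..3 at α=2.1952, β=0.9723, γ=5.1128.
cos(β/2)=0.884138, sin(β/2)=0.467225
d^3_{-3,1}: single k=4 term ⇒ +0.144275;  D = +0.014116+0.143583i
d^3_{-2,1}: k∈[3..4] ⇒ +0.445831 -0.062252 = +0.383579;  D = +0.287769-0.253617i
d^3_{-1,1}: k∈[2..4] ⇒ +0.800359 -0.298014 +0.010403 = +0.512748;  D = -0.499939-0.113894i
d^3_{0,1}: k∈[1..3] ⇒ +0.874416 -0.732574 +0.068194 = +0.210035;  D = +0.081871+0.193421i
d^3_{1,1}: k∈[0..2] ⇒ +0.477662 -1.067145 +0.223510 = -0.365973;  D = -0.190034+0.312767i
d^3_{2,1}: k∈[0..1] ⇒ -0.798229 +0.445831 = -0.352398;  D = +0.351315-0.027607i
d^3_{3,1}: single k=0 term ⇒ +0.516630;  D = +0.333937+0.394198i
Y_3^{m'}(θ=1.009,φ=6.1144) and Σ D·Y over m':
  (+0.0141+0.1436i)·(+0.2212+0.1227i)  (+0.2878-0.2536i)·(+0.3679+0.1291i)  (-0.4999-0.1139i)·(+0.1129+0.0192i)  (+0.0819+0.1934i)·(-0.3143+0.0000i)  (-0.1900+0.3128i)·(-0.1129+0.0192i)  (+0.3513-0.0276i)·(+0.3679-0.1291i)  (+0.3339+0.3942i)·(-0.2212+0.1227i)
Y_3^1(R⁻¹ n̂) = +0.063064-0.246673i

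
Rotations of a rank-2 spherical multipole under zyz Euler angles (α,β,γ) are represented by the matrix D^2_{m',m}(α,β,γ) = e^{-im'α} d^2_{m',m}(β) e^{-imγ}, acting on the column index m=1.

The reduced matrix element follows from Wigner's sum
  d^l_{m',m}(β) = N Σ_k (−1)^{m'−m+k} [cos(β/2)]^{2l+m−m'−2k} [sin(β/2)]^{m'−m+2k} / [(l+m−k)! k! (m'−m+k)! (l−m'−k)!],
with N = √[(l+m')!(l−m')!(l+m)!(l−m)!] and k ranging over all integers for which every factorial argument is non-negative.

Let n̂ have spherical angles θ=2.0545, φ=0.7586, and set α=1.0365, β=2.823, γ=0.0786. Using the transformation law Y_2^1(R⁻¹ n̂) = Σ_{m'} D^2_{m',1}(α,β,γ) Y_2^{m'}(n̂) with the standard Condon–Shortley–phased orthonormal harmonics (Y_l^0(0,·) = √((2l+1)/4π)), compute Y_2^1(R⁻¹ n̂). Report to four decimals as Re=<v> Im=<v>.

Re=0.3720 Im=0.1040

Need the full column D^2_{m',1} for m'=−2..2 at α=1.0365, β=2.823, γ=0.0786.
cos(β/2)=0.158623, sin(β/2)=0.987339
d^2_{-2,1}: single k=3 term ⇒ +0.305349;  D = -0.125513+0.278360i
d^2_{-1,1}: k∈[2..3] ⇒ +0.073585 -0.950310 = -0.876725;  D = -0.504327-0.717149i
d^2_{0,1}: k∈[1..2] ⇒ +0.009653 -0.373975 = -0.364322;  D = -0.363197+0.028606i
d^2_{1,1}: k∈[0..1] ⇒ +0.000633 -0.073585 = -0.072952;  D = -0.032105+0.065507i
d^2_{2,1}: single k=0 term ⇒ -0.007881;  D = +0.004324+0.006589i
Y_2^{m'}(θ=2.0545,φ=0.7586) and Σ D·Y over m':
  (-0.1255+0.2784i)·(+0.0162-0.3023i)  (-0.5043-0.7171i)·(-0.2309+0.2188i)  (-0.3632+0.0286i)·(-0.1108+0.0000i)  (-0.0321+0.0655i)·(+0.2309+0.2188i)  (+0.0043+0.0066i)·(+0.0162+0.3023i)
Y_2^1(R⁻¹ n̂) = +0.372006+0.104009i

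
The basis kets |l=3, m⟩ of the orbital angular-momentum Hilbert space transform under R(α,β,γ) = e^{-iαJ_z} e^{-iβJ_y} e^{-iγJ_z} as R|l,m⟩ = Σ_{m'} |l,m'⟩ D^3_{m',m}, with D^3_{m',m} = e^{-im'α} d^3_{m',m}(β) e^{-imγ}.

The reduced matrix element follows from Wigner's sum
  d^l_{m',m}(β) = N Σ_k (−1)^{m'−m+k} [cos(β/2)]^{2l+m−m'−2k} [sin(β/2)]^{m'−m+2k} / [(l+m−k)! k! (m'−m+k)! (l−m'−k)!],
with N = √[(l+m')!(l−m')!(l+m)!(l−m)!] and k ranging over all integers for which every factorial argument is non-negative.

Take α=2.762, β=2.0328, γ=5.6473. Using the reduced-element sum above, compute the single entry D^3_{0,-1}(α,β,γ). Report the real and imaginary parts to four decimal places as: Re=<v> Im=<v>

Re=0.0020 Im=-0.0015

D^3_{0,-1}(2.762,2.0328,5.6473) = e^{-i·0·2.762}·d^3_{0,-1}(2.0328)·e^{-i·-1·5.6473}. Compute d first:
With c≡cos(β/2)=0.526430 and s≡sin(β/2)=0.850218, N=[6·6·2·24]^{1/2}=41.569219
k: max(0,(-1)−(0))=0 … min(3+(-1),3−(0))=2
  k=0: (−1)^1·41.5692/(12)·0.5264^5·0.8502^1 = -0.119076
  k=1: (−1)^2·41.5692/(4)·0.5264^3·0.8502^3 = +0.931806
  k=2: (−1)^3·41.5692/(12)·0.5264^1·0.8502^5 = -0.810184
d^3_{0,-1}(2.0328) = -0.119076 +0.931806 -0.810184 = +0.002546
Attach z-rotation phases: D = e^{-i(0)(2.762)}·(+0.002546)·e^{-i(-1)(5.6473)} = +0.002048-0.001512i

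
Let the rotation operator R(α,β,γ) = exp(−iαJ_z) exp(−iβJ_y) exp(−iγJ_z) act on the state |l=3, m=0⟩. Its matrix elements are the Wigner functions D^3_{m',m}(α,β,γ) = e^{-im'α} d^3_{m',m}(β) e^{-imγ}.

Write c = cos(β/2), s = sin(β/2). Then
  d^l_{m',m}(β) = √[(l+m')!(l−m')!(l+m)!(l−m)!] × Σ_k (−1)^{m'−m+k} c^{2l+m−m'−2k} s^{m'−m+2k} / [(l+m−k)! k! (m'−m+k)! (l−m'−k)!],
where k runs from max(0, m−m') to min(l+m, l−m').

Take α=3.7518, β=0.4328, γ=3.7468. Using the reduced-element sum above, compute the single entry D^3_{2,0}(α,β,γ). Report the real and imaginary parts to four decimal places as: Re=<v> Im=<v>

Re=0.0751 Im=-0.2054

First d^3_{2,0}(β=0.4328), then the phase factors e^{-i(2)α} and e^{-i(0)γ}:
Half-angle: c=0.976677, s=0.214715. N=√(120·1·6·6)=65.726707
Admissible k: 0..1 (factorial args all ≥0)
  k=0: (−1)^2·65.7267/(12)·0.9767^4·0.2147^2 = +0.229768
  k=1: (−1)^3·65.7267/(12)·0.9767^2·0.2147^4 = -0.011105
d^3_{2,0}(0.4328) = +0.229768 -0.011105 = +0.218663
Phases: e^{-i·(2)·3.7518}=+0.343256-0.939242i, e^{-i·(0)·3.7468}=+1.000000+0.000000i ⇒ D=+0.075057-0.205377i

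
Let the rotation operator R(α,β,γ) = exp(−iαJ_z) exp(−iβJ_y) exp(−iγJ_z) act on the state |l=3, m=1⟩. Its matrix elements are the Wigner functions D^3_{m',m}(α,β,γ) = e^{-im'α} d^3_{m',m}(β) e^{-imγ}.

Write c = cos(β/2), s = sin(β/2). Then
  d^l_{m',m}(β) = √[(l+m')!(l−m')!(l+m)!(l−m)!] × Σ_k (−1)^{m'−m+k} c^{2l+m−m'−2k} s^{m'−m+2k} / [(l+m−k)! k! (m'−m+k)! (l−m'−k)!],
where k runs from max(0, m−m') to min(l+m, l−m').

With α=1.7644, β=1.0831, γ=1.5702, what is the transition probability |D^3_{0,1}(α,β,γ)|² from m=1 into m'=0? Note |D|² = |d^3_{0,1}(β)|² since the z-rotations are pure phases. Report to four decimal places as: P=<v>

P=0.0014

Split into d^3_{0,1}(β=1.0831) × two z-phases.
With c≡cos(β/2)=0.856911 and s≡sin(β/2)=0.515465, N=[6·6·24·2]^{1/2}=41.569219
The bounds max(0,m−m')=1 and min(l+m,l−m')=3 give 3 terms
  k=1: (−1)^0·41.5692/(12)·0.8569^5·0.5155^1 = +0.825026
  k=2: (−1)^1·41.5692/(4)·0.8569^3·0.5155^3 = -0.895603
  k=3: (−1)^2·41.5692/(12)·0.8569^1·0.5155^5 = +0.108024
d^3_{0,1}(1.0831) = +0.825026 -0.895603 +0.108024 = +0.037447
|D^3_{0,1}|² = |d^3_{0,1}(β)|² = (+0.037447)² = 0.001402 (the z-rotation phases have unit modulus)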